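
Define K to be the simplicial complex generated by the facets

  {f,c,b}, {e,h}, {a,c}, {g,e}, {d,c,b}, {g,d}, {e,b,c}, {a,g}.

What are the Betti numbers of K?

We work with the vertex ordering a < b < c < d < e < f < g < h. The simplices of K, each written with vertices in increasing order, are:

  0-simplices (8): a, b, c, d, e, f, g, h
  1-simplices (12): ac, ag, bc, bd, be, bf, cd, ce, cf, dg, eg, eh
  2-simplices (3): bcd, bce, bcf

Hence C_0 ≅ Z^8, C_1 ≅ Z^12, C_2 ≅ Z^3.

∂_1: C_1 → C_0 maps an edge to its endpoints' difference, ∂[p,q] = q − p.
As a 8×12 matrix over Z this has rank 7, with invariant factors (1,1,1,1,1,1,1).

The boundary map ∂_2: C_2 → C_1 sends each 2-simplex [p,q,r] to [q,r] − [p,r] + [p,q]. For instance
  ∂bcf = cf − bf + bc,
  ∂bce = ce − be + bc.
This gives a 12×3 integer matrix of rank 3; reducing to Smith normal form yields diagonal entries (1,1,1).

From H_k ≅ ker(∂_k) / im(∂_{k+1}) we obtain:

  H_0: rank C_0 − rank ∂_1 = 8 − 7 = 1, and the invariant factors of ∂_1 are all 1, so H_0 = Z.
  H_1: rank ker ∂_1 − rank ∂_2 = (12 − 7) − 3 = 2, and the invariant factors of ∂_2 are all 1, so H_1 = Z^2.
  H_2: rank ker ∂_2 − rank ∂_3 = (3 − 3) − 0 = 0, and there is no ∂_3, so H_2 = 0.

As a check, the Euler characteristic is 8 − 12 + 3 = -1, which agrees with 1 − 2 + 0 = -1.

Hence the Betti numbers are b_0 = 1, b_1 = 2, b_2 = 0.

b_0 = 1, b_1 = 2, b_2 = 0.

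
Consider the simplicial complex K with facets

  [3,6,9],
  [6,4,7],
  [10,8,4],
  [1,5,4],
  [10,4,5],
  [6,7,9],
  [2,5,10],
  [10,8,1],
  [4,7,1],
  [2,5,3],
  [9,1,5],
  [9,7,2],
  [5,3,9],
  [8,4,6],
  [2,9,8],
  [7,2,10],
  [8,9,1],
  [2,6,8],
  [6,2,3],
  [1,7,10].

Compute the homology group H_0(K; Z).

Fix the vertex order 1 < 2 < 3 < 4 < 5 < 6 < 7 < 8 < 9 < 10 and write every simplex with vertices in increasing order. Then dim K = 2 and the simplices of K are:

  0-simplices (10): [1], [2], [3], [4], [5], [6], [7], [8], [9], [10]
  1-simplices (30): (30 of them)
  2-simplices (20): (20 of them)

Hence C_0 ≅ Z^10, C_1 ≅ Z^30, C_2 ≅ Z^20.

Boundary ∂_1: C_1 → C_0 is given by ∂[p,q] = [q] − [p]. For instance
  ∂[2,3] = [3] − [2].
This gives a 10×30 integer matrix of rank 9; reducing to Smith normal form yields diagonal entries (1,1,1,1,1,1,1,1,1).

Boundary ∂_2: C_2 → C_1 acts by ∂[p,q,r] = [q,r] − [p,r] + [p,q]. For instance
  ∂[1,7,10] = [7,10] − [1,10] + [1,7],
  ∂[6,7,9] = [7,9] − [6,9] + [6,7].
The resulting 30×20 matrix has rank 20, and its Smith normal form has invariant factors (1,1,1,1,1,1,1,1,1,1,1,1,1,1,1,1,1,1,1,2).

Computing H_k = (kernel of ∂_k) / (image of ∂_{k+1}):

  H_0: rank C_0 − rank ∂_1 = 10 − 9 = 1, and the invariant factors of ∂_1 are all 1, so H_0 ≅ Z.

H_0 ≅ Z.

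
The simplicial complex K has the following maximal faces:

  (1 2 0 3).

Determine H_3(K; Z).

H_3 ≅ 0.

Fix the vertex order 0 < 1 < 2 < 3 and write every simplex with vertices in increasing order. Then dim K = 3 and the simplices of K are:

  0-simplices (4): [0], [1], [2], [3]
  1-simplices (6): [0,1], [0,2], [0,3], [1,2], [1,3], [2,3]
  2-simplices (4): [0,1,2], [0,1,3], [0,2,3], [1,2,3]
  3-simplices (1): [0,1,2,3]

so the chain groups are C_0 ≅ Z^4, C_1 ≅ Z^6, C_2 ≅ Z^4, C_3 ≅ Z^1.

∂_1: C_1 → C_0 maps an edge to its endpoints' difference, ∂[p,q] = q − p. For instance
  ∂[1,2] = [2] − [1].
This gives a 4×6 integer matrix of rank 3; reducing to Smith normal form yields diagonal entries (1,1,1).

The boundary map ∂_2: C_2 → C_1 maps a triangle to the signed sum of its edges. For instance
  ∂[1,2,3] = [2,3] − [1,3] + [1,2],
  ∂[0,1,3] = [1,3] − [0,3] + [0,1].
The resulting 6×4 matrix has rank 3, and its Smith normal form has invariant factors (1,1,1).

The boundary map ∂_3: C_3 → C_2 sends each 3-simplex σ to the alternating sum Σ_i (−1)^i (σ with its i-th vertex removed). For instance
  ∂[0,1,2,3] = [1,2,3] − [0,2,3] + [0,1,3] − [0,1,2].
This gives a 4×1 integer matrix of rank 1; reducing to Smith normal form yields diagonal entries (1).

Computing H_k = (kernel of ∂_k) / (image of ∂_{k+1}):

  H_3: rank ker ∂_3 − rank ∂_4 = (1 − 1) − 0 = 0, and there is no ∂_4, so H_3 = 0.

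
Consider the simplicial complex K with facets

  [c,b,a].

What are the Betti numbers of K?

Take the total order a < b < c on the vertex set. Then K (dimension 2) consists of the simplices:

  0-simplices (3): a, b, c
  1-simplices (3): ab, ac, bc
  2-simplices (1): abc

so the chain groups are C_0 ≅ Z^3, C_1 ≅ Z^3, C_2 ≅ Z^1.

The boundary map ∂_1: C_1 → C_0 maps an edge to its endpoints' difference, ∂[p,q] = q − p. For instance
  ∂bc = c − b.
This gives a 3×3 integer matrix of rank 2; reducing to Smith normal form yields diagonal entries (1,1).

The boundary map ∂_2: C_2 → C_1 acts by ∂[p,q,r] = [q,r] − [p,r] + [p,q]. For instance
  ∂abc = bc − ac + ab.
The resulting 3×1 matrix has rank 1, and its Smith normal form has invariant factors (1).

Reading off H_k = ker ∂_k / im ∂_{k+1}:

  H_0: rank C_0 − rank ∂_1 = 3 − 2 = 1, and the invariant factors of ∂_1 are all 1, so H_0 = Z.
  H_1: rank ker ∂_1 − rank ∂_2 = (3 − 2) − 1 = 0, and the invariant factors of ∂_2 are all 1, so H_1 = 0.
  H_2: rank ker ∂_2 − rank ∂_3 = (1 − 1) − 0 = 0, and there is no ∂_3, so H_2 = 0.

Hence the Betti numbers are b_0 = 1, b_1 = 0, b_2 = 0.

b_0 = 1, b_1 = 0, b_2 = 0.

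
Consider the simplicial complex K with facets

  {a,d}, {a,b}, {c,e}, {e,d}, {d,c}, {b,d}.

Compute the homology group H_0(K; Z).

Take the total order a < b < c < d < e on the vertex set. Then K (dimension 1) consists of the simplices:

  0-simplices (5): a, b, c, d, e
  1-simplices (6): ab, ad, bd, cd, ce, de

so the chain groups are C_0 ≅ Z^5, C_1 ≅ Z^6.

The boundary map ∂_1: C_1 → C_0 maps an edge to its endpoints' difference, ∂[p,q] = q − p. For instance
  ∂ab = b − a.
The resulting 5×6 matrix has rank 4, and its Smith normal form has invariant factors (1,1,1,1).

Computing H_k = (kernel of ∂_k) / (image of ∂_{k+1}):

  H_0: rank C_0 − rank ∂_1 = 5 − 4 = 1, and the invariant factors of ∂_1 are all 1, so H_0 = Z.

H_0 ≅ Z.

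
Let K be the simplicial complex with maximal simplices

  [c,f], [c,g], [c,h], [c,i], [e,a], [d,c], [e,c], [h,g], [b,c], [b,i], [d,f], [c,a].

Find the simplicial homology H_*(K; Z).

Fix the vertex order a < b < c < d < e < f < g < h < i and write every simplex with vertices in increasing order. Then dim K = 1 and the simplices of K are:

  0-simplices (9): a, b, c, d, e, f, g, h, i
  1-simplices (12): ac, ae, bc, bi, cd, ce, cf, cg, ch, ci, df, gh

Hence C_0 ≅ Z^9, C_1 ≅ Z^12.

∂_1: C_1 → C_0 maps an edge to its endpoints' difference, ∂[p,q] = q − p. For instance
  ∂cd = d − c.
The resulting 9×12 matrix has rank 8, and its Smith normal form has invariant factors (1,1,1,1,1,1,1,1).

Computing H_k = (kernel of ∂_k) / (image of ∂_{k+1}):

  H_0: rank C_0 − rank ∂_1 = 9 − 8 = 1, and the invariant factors of ∂_1 are all 1, so H_0 = Z.
  H_1: rank ker ∂_1 − rank ∂_2 = (12 − 8) − 0 = 4, and there is no ∂_2, so H_1 = Z^4.

H_0 = Z,  H_1 = Z^4.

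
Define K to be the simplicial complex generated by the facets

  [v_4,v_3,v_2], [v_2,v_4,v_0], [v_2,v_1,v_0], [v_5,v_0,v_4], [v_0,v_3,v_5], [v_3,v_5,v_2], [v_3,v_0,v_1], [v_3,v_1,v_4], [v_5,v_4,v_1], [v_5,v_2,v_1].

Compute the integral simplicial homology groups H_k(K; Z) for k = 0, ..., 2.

We work with the vertex ordering v_0 < v_1 < v_2 < v_3 < v_4 < v_5. The simplices of K, each written with vertices in increasing order, are:

  0-simplices (6): [v_0], [v_1], [v_2], [v_3], [v_4], [v_5]
  1-simplices (15): (15 of them)
  2-simplices (10): [v_0,v_1,v_2], [v_0,v_1,v_3], [v_0,v_2,v_4], [v_0,v_3,v_5], [v_0,v_4,v_5], [v_1,v_2,v_5], [v_1,v_3,v_4], [v_1,v_4,v_5], [v_2,v_3,v_4], [v_2,v_3,v_5]

so the chain groups are C_0 ≅ Z^6, C_1 ≅ Z^15, C_2 ≅ Z^10.

∂_1: C_1 → C_0 sends each edge [p,q] (with p < q) to q − p.
The resulting 6×15 matrix has rank 5, and its Smith normal form has invariant factors (1,1,1,1,1).

The boundary map ∂_2: C_2 → C_1 acts by ∂[p,q,r] = [q,r] − [p,r] + [p,q]. For instance
  ∂[v_2,v_3,v_4] = [v_3,v_4] − [v_2,v_4] + [v_2,v_3],
  ∂[v_0,v_1,v_3] = [v_1,v_3] − [v_0,v_3] + [v_0,v_1].
The resulting 15×10 matrix has rank 10, and its Smith normal form has invariant factors (1,1,1,1,1,1,1,1,1,2).

From H_k ≅ ker(∂_k) / im(∂_{k+1}) we obtain:

  H_0: rank C_0 − rank ∂_1 = 6 − 5 = 1, and the invariant factors of ∂_1 are all 1, so H_0 ≅ Z.
  H_1: rank ker ∂_1 − rank ∂_2 = (15 − 5) − 10 = 0, and ∂_2 has invariant factor 2 > 1, so H_1 ≅ Z_2.
  H_2: rank ker ∂_2 − rank ∂_3 = (10 − 10) − 0 = 0, and there is no ∂_3, so H_2 ≅ 0.

As a check, the Euler characteristic is 6 − 15 + 10 = 1, which agrees with 1 − 0 + 0 = 1.
(K is a triangulation of the real projective plane RP^2.)

H_0 ≅ Z,  H_1 ≅ Z_2,  H_2 = 0.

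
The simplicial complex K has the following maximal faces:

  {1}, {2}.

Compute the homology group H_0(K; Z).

H_0 ≅ Z^2.

Order the vertices as 1 < 2. Listing each simplex with vertices in this order, K has dimension 0 with simplices:

  0-simplices (2): [1], [2]

Hence C_0 ≅ Z^2.

Reading off H_k = ker ∂_k / im ∂_{k+1}:

  H_0: rank C_0 − rank ∂_1 = 2 − 0 = 2, and there is no ∂_1, so H_0 ≅ Z^2.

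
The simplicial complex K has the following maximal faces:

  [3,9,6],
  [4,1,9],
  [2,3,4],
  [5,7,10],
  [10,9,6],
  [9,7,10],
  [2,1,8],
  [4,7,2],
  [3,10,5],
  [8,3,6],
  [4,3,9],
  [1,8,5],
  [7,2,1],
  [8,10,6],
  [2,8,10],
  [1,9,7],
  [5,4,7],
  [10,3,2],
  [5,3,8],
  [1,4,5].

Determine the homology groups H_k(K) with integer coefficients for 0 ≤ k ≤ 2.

H_0 ≅ Z,  H_1 ≅ Z ⊕ Z/2,  H_2 = 0.

Fix the vertex order 1 < 2 < 3 < 4 < 5 < 6 < 7 < 8 < 9 < 10 and write every simplex with vertices in increasing order. Then dim K = 2 and the simplices of K are:

  0-simplices (10): [1], [2], [3], [4], [5], [6], [7], [8], [9], [10]
  1-simplices (30): (30 of them)
  2-simplices (20): (20 of them)

Hence C_0 ≅ Z^10, C_1 ≅ Z^30, C_2 ≅ Z^20.

∂_1: C_1 → C_0 maps an edge to its endpoints' difference, ∂[p,q] = q − p.
The resulting 10×30 matrix has rank 9, and its Smith normal form has invariant factors (1,1,1,1,1,1,1,1,1).

Boundary ∂_2: C_2 → C_1 acts by ∂[p,q,r] = [q,r] − [p,r] + [p,q]. For instance
  ∂[3,5,10] = [5,10] − [3,10] + [3,5],
  ∂[1,5,8] = [5,8] − [1,8] + [1,5].
As a 30×20 matrix over Z this has rank 20, with invariant factors (1,1,1,1,1,1,1,1,1,1,1,1,1,1,1,1,1,1,1,2).

Reading off H_k = ker ∂_k / im ∂_{k+1}:

  H_0: rank C_0 − rank ∂_1 = 10 − 9 = 1, and the invariant factors of ∂_1 are all 1, so H_0 ≅ Z.
  H_1: rank ker ∂_1 − rank ∂_2 = (30 − 9) − 20 = 1, and ∂_2 has invariant factor 2 > 1, so H_1 ≅ Z ⊕ Z/2.
  H_2: rank ker ∂_2 − rank ∂_3 = (20 − 20) − 0 = 0, and there is no ∂_3, so H_2 ≅ 0.

As a check, the Euler characteristic is 10 − 30 + 20 = 0, which agrees with 1 − 1 + 0 = 0.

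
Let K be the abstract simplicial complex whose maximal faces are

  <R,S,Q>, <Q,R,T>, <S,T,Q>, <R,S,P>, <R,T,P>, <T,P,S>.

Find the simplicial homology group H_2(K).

H_2 = Z.

Order the vertices as P < Q < R < S < T. Listing each simplex with vertices in this order, K has dimension 2 with simplices:

  0-simplices (5): P, Q, R, S, T
  1-simplices (9): PR, PS, PT, QR, QS, QT, RS, RT, ST
  2-simplices (6): PRS, PRT, PST, QRS, QRT, QST

so the chain groups are C_0 ≅ Z^5, C_1 ≅ Z^9, C_2 ≅ Z^6.

Boundary ∂_1: C_1 → C_0 maps an edge to its endpoints' difference, ∂[p,q] = q − p. For instance
  ∂PT = T − P.
The 5×9 boundary matrix has rank 4 and Smith normal form diag(1,1,1,1).

Boundary ∂_2: C_2 → C_1 sends each 2-simplex [p,q,r] to [q,r] − [p,r] + [p,q]. For instance
  ∂QRT = RT − QT + QR,
  ∂PRS = RS − PS + PR.
The resulting 9×6 matrix has rank 5, and its Smith normal form has invariant factors (1,1,1,1,1).

Computing H_k = (kernel of ∂_k) / (image of ∂_{k+1}):

  H_2: rank ker ∂_2 − rank ∂_3 = (6 − 5) − 0 = 1, and there is no ∂_3, so H_2 ≅ Z.

(K is a triangulation of the 2-sphere S^2.)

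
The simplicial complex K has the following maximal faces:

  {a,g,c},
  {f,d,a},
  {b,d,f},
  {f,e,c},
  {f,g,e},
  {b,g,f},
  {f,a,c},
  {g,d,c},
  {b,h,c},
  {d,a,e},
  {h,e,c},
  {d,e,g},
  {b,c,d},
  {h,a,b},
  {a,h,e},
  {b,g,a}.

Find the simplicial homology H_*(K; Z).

Fix the vertex order a < b < c < d < e < f < g < h and write every simplex with vertices in increasing order. Then dim K = 2 and the simplices of K are:

  0-simplices (8): a, b, c, d, e, f, g, h
  1-simplices (24): ab, ac, ad, ae, af, ag, ah, bc, bd, bf, bg, bh, cd, ce, cf, cg, ch, de, df, dg, ef, eg, eh, fg
  2-simplices (16): abg, abh, acf, acg, ade, adf, aeh, bcd, bch, bdf, bfg, cdg, cef, ceh, deg, efg

Hence C_0 ≅ Z^8, C_1 ≅ Z^24, C_2 ≅ Z^16.

Boundary ∂_1: C_1 → C_0 sends each edge [p,q] (with p < q) to q − p. For instance
  ∂ag = g − a.
This gives a 8×24 integer matrix of rank 7; reducing to Smith normal form yields diagonal entries (1,1,1,1,1,1,1).

∂_2: C_2 → C_1 sends each 2-simplex [p,q,r] to [q,r] − [p,r] + [p,q]. For instance
  ∂bch = ch − bh + bc,
  ∂cdg = dg − cg + cd.
This gives a 24×16 integer matrix of rank 15; reducing to Smith normal form yields diagonal entries (1,1,1,1,1,1,1,1,1,1,1,1,1,1,1).

Reading off H_k = ker ∂_k / im ∂_{k+1}:

  H_0: rank C_0 − rank ∂_1 = 8 − 7 = 1, and the invariant factors of ∂_1 are all 1, so H_0 ≅ Z.
  H_1: rank ker ∂_1 − rank ∂_2 = (24 − 7) − 15 = 2, and the invariant factors of ∂_2 are all 1, so H_1 ≅ Z^2.
  H_2: rank ker ∂_2 − rank ∂_3 = (16 − 15) − 0 = 1, and there is no ∂_3, so H_2 ≅ Z.

(K is a triangulation of the torus T^2.)

H_0 = Z,  H_1 = Z^2,  H_2 = Z.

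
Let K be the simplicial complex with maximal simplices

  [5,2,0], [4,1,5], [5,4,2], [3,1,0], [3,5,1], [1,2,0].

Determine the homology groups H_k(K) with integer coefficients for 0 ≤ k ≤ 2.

H_0 = Z,  H_1 = Z,  H_2 = 0.

Order the vertices as 0 < 1 < 2 < 3 < 4 < 5. Listing each simplex with vertices in this order, K has dimension 2 with simplices:

  0-simplices (6): [0], [1], [2], [3], [4], [5]
  1-simplices (12): [0,1], [0,2], [0,3], [0,5], [1,2], [1,3], [1,4], [1,5], [2,4], [2,5], [3,5], [4,5]
  2-simplices (6): [0,1,2], [0,1,3], [0,2,5], [1,3,5], [1,4,5], [2,4,5]

giving chain groups C_0 ≅ Z^6, C_1 ≅ Z^12, C_2 ≅ Z^6.

∂_1: C_1 → C_0 sends each edge [p,q] (with p < q) to q − p. For instance
  ∂[1,5] = [5] − [1].
This gives a 6×12 integer matrix of rank 5; reducing to Smith normal form yields diagonal entries (1,1,1,1,1).

Boundary ∂_2: C_2 → C_1 acts by ∂[p,q,r] = [q,r] − [p,r] + [p,q]. For instance
  ∂[1,3,5] = [3,5] − [1,5] + [1,3],
  ∂[0,1,2] = [1,2] − [0,2] + [0,1].
The resulting 12×6 matrix has rank 6, and its Smith normal form has invariant factors (1,1,1,1,1,1).

From H_k ≅ ker(∂_k) / im(∂_{k+1}) we obtain:

  H_0: rank C_0 − rank ∂_1 = 6 − 5 = 1, and the invariant factors of ∂_1 are all 1, so H_0 ≅ Z.
  H_1: rank ker ∂_1 − rank ∂_2 = (12 − 5) − 6 = 1, and the invariant factors of ∂_2 are all 1, so H_1 ≅ Z.
  H_2: rank ker ∂_2 − rank ∂_3 = (6 − 6) − 0 = 0, and there is no ∂_3, so H_2 ≅ 0.

As a check, the Euler characteristic is 6 − 12 + 6 = 0, which agrees with 1 − 1 + 0 = 0.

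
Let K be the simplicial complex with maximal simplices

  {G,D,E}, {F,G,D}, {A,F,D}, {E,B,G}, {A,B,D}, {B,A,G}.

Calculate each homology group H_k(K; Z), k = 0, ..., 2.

H_0 ≅ Z,  H_1 ≅ Z,  H_2 = 0.

Order the vertices as A < B < D < E < F < G. Listing each simplex with vertices in this order, K has dimension 2 with simplices:

  0-simplices (6): A, B, D, E, F, G
  1-simplices (12): AB, AD, AF, AG, BD, BE, BG, DE, DF, DG, EG, FG
  2-simplices (6): ABD, ABG, ADF, BEG, DEG, DFG

giving chain groups C_0 ≅ Z^6, C_1 ≅ Z^12, C_2 ≅ Z^6.

The boundary map ∂_1: C_1 → C_0 sends each edge [p,q] (with p < q) to q − p.
The resulting 6×12 matrix has rank 5, and its Smith normal form has invariant factors (1,1,1,1,1).

The boundary map ∂_2: C_2 → C_1 acts by ∂[p,q,r] = [q,r] − [p,r] + [p,q]. For instance
  ∂ADF = DF − AF + AD,
  ∂ABD = BD − AD + AB.
The resulting 12×6 matrix has rank 6, and its Smith normal form has invariant factors (1,1,1,1,1,1).

Computing H_k = (kernel of ∂_k) / (image of ∂_{k+1}):

  H_0: rank C_0 − rank ∂_1 = 6 − 5 = 1, and the invariant factors of ∂_1 are all 1, so H_0 ≅ Z.
  H_1: rank ker ∂_1 − rank ∂_2 = (12 − 5) − 6 = 1, and the invariant factors of ∂_2 are all 1, so H_1 ≅ Z.
  H_2: rank ker ∂_2 − rank ∂_3 = (6 − 6) − 0 = 0, and there is no ∂_3, so H_2 ≅ 0.

(K is a triangulation of the cylinder S^1 x I.)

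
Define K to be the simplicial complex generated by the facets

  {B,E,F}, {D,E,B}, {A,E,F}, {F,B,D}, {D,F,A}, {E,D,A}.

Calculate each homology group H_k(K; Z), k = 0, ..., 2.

Take the total order A < B < D < E < F on the vertex set. Then K (dimension 2) consists of the simplices:

  0-simplices (5): A, B, D, E, F
  1-simplices (9): AD, AE, AF, BD, BE, BF, DE, DF, EF
  2-simplices (6): ADE, ADF, AEF, BDE, BDF, BEF

Hence C_0 ≅ Z^5, C_1 ≅ Z^9, C_2 ≅ Z^6.

∂_1: C_1 → C_0 is given by ∂[p,q] = [q] − [p]. For instance
  ∂BD = D − B.
The 5×9 boundary matrix has rank 4 and Smith normal form diag(1,1,1,1).

∂_2: C_2 → C_1 maps a triangle to the signed sum of its edges. For instance
  ∂ADE = DE − AE + AD,
  ∂BEF = EF − BF + BE.
The 9×6 boundary matrix has rank 5 and Smith normal form diag(1,1,1,1,1).

Computing H_k = (kernel of ∂_k) / (image of ∂_{k+1}):

  H_0: rank C_0 − rank ∂_1 = 5 − 4 = 1, and the invariant factors of ∂_1 are all 1, so H_0 ≅ Z.
  H_1: rank ker ∂_1 − rank ∂_2 = (9 − 4) − 5 = 0, and the invariant factors of ∂_2 are all 1, so H_1 ≅ 0.
  H_2: rank ker ∂_2 − rank ∂_3 = (6 − 5) − 0 = 1, and there is no ∂_3, so H_2 ≅ Z.

H_0 ≅ Z,  H_1 = 0,  H_2 ≅ Z.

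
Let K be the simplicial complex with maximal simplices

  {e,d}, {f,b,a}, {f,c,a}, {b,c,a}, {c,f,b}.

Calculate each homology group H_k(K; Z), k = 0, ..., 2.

K has 6 vertices, 7 edges, 4 triangles.
rank ∂_0 = 0, rank ∂_1 = 4 ⇒ b_0 = 6 − 0 − 4 = 2; all invariant factors of ∂_1 are 1 so no torsion. So H_0 = Z^2.
rank ∂_1 = 4, rank ∂_2 = 3 ⇒ b_1 = 7 − 4 − 3 = 0; all invariant factors of ∂_2 are 1 so no torsion. So H_1 = 0.
rank ∂_2 = 3, rank ∂_3 = 0 ⇒ b_2 = 4 − 3 − 0 = 1. So H_2 = Z.

H_0 = Z^2,  H_1 = 0,  H_2 = Z.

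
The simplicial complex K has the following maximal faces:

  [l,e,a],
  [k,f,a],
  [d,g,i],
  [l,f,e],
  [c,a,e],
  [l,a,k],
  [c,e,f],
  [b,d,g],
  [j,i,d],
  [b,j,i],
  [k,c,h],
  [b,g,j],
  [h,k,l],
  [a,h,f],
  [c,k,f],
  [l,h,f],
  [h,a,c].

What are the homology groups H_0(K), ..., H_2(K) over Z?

H_0 = Z^2,  H_1 = Z ⊕ Z/2,  H_2 = 0.

Order the vertices as a < b < c < d < e < f < g < h < i < j < k < l. Listing each simplex with vertices in this order, K has dimension 2 with simplices:

  0-simplices (12): a, b, c, d, e, f, g, h, i, j, k, l
  1-simplices (28): ac, ae, af, ah, ak, al, bd, bg, bi, bj, ce, cf, ch, ck, dg, di, dj, ef, el, fh, fk, fl, gi, gj, hk, hl, ij, kl
  2-simplices (17): ace, ach, ael, afh, afk, akl, bdg, bgj, bij, cef, cfk, chk, dgi, dij, efl, fhl, hkl

Hence C_0 ≅ Z^12, C_1 ≅ Z^28, C_2 ≅ Z^17.

Boundary ∂_1: C_1 → C_0 sends each edge [p,q] (with p < q) to q − p. For instance
  ∂dg = g − d.
As a 12×28 matrix over Z this has rank 10, with invariant factors (1,1,1,1,1,1,1,1,1,1).

∂_2: C_2 → C_1 maps a triangle to the signed sum of its edges. For instance
  ∂efl = fl − el + ef,
  ∂ach = ch − ah + ac.
The 28×17 boundary matrix has rank 17 and Smith normal form diag(1,1,1,1,1,1,1,1,1,1,1,1,1,1,1,1,2).

Reading off H_k = ker ∂_k / im ∂_{k+1}:

  H_0: rank C_0 − rank ∂_1 = 12 − 10 = 2, and the invariant factors of ∂_1 are all 1, so H_0 ≅ Z^2.
  H_1: rank ker ∂_1 − rank ∂_2 = (28 − 10) − 17 = 1, and ∂_2 has invariant factor 2 > 1, so H_1 ≅ Z ⊕ Z/2.
  H_2: rank ker ∂_2 − rank ∂_3 = (17 − 17) − 0 = 0, and there is no ∂_3, so H_2 ≅ 0.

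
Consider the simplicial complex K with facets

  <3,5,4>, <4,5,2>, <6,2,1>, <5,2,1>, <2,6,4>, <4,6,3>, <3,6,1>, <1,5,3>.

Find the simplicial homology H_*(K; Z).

H_0 = Z,  H_1 = 0,  H_2 = Z.

Take the total order 1 < 2 < 3 < 4 < 5 < 6 on the vertex set. Then K (dimension 2) consists of the simplices:

  0-simplices (6): [1], [2], [3], [4], [5], [6]
  1-simplices (12): [1,2], [1,3], [1,5], [1,6], [2,4], [2,5], [2,6], [3,4], [3,5], [3,6], [4,5], [4,6]
  2-simplices (8): [1,2,5], [1,2,6], [1,3,5], [1,3,6], [2,4,5], [2,4,6], [3,4,5], [3,4,6]

Hence C_0 ≅ Z^6, C_1 ≅ Z^12, C_2 ≅ Z^8.

The boundary map ∂_1: C_1 → C_0 maps an edge to its endpoints' difference, ∂[p,q] = q − p. For instance
  ∂[1,3] = [3] − [1].
The 6×12 boundary matrix has rank 5 and Smith normal form diag(1,1,1,1,1).

Boundary ∂_2: C_2 → C_1 maps a triangle to the signed sum of its edges. For instance
  ∂[2,4,5] = [4,5] − [2,5] + [2,4],
  ∂[2,4,6] = [4,6] − [2,6] + [2,4].
The resulting 12×8 matrix has rank 7, and its Smith normal form has invariant factors (1,1,1,1,1,1,1).

Reading off H_k = ker ∂_k / im ∂_{k+1}:

  H_0: rank C_0 − rank ∂_1 = 6 − 5 = 1, and the invariant factors of ∂_1 are all 1, so H_0 = Z.
  H_1: rank ker ∂_1 − rank ∂_2 = (12 − 5) − 7 = 0, and the invariant factors of ∂_2 are all 1, so H_1 = 0.
  H_2: rank ker ∂_2 − rank ∂_3 = (8 − 7) − 0 = 1, and there is no ∂_3, so H_2 = Z.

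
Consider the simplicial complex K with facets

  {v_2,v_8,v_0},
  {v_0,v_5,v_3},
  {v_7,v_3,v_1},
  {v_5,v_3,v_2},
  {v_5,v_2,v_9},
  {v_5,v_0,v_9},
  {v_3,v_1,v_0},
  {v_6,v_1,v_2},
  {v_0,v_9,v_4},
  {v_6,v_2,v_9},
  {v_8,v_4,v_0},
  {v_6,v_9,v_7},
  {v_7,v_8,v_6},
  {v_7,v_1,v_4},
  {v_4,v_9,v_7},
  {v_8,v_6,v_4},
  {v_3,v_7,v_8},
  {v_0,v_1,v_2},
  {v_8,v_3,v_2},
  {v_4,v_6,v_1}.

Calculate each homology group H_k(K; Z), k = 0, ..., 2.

H_0 = Z,  H_1 = Z × Z/2,  H_2 = 0.

Order the vertices as v_0 < v_1 < v_2 < v_3 < v_4 < v_5 < v_6 < v_7 < v_8 < v_9. Listing each simplex with vertices in this order, K has dimension 2 with simplices:

  0-simplices (10): [v_0], [v_1], [v_2], [v_3], [v_4], [v_5], [v_6], [v_7], [v_8], [v_9]
  1-simplices (30): (30 of them)
  2-simplices (20): (20 of them)

Hence C_0 ≅ Z^10, C_1 ≅ Z^30, C_2 ≅ Z^20.

The boundary map ∂_1: C_1 → C_0 maps an edge to its endpoints' difference, ∂[p,q] = q − p.
This gives a 10×30 integer matrix of rank 9; reducing to Smith normal form yields diagonal entries (1,1,1,1,1,1,1,1,1).

∂_2: C_2 → C_1 acts by ∂[p,q,r] = [q,r] − [p,r] + [p,q]. For instance
  ∂[v_0,v_4,v_9] = [v_4,v_9] − [v_0,v_9] + [v_0,v_4],
  ∂[v_2,v_6,v_9] = [v_6,v_9] − [v_2,v_9] + [v_2,v_6].
This gives a 30×20 integer matrix of rank 20; reducing to Smith normal form yields diagonal entries (1,1,1,1,1,1,1,1,1,1,1,1,1,1,1,1,1,1,1,2).

From H_k ≅ ker(∂_k) / im(∂_{k+1}) we obtain:

  H_0: rank C_0 − rank ∂_1 = 10 − 9 = 1, and the invariant factors of ∂_1 are all 1, so H_0 ≅ Z.
  H_1: rank ker ∂_1 − rank ∂_2 = (30 − 9) − 20 = 1, and ∂_2 has invariant factor 2 > 1, so H_1 ≅ Z × Z/2.
  H_2: rank ker ∂_2 − rank ∂_3 = (20 − 20) − 0 = 0, and there is no ∂_3, so H_2 ≅ 0.

(K is a triangulation of the Klein bottle.)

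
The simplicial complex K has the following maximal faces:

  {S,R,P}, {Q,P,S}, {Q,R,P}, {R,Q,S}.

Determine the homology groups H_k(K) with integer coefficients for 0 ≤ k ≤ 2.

H_0 = Z,  H_1 = 0,  H_2 = Z.

Order the vertices as P < Q < R < S. Listing each simplex with vertices in this order, K has dimension 2 with simplices:

  0-simplices (4): P, Q, R, S
  1-simplices (6): PQ, PR, PS, QR, QS, RS
  2-simplices (4): PQR, PQS, PRS, QRS

Hence C_0 ≅ Z^4, C_1 ≅ Z^6, C_2 ≅ Z^4.

The boundary map ∂_1: C_1 → C_0 is given by ∂[p,q] = [q] − [p]. For instance
  ∂PQ = Q − P.
This gives a 4×6 integer matrix of rank 3; reducing to Smith normal form yields diagonal entries (1,1,1).

Boundary ∂_2: C_2 → C_1 acts by ∂[p,q,r] = [q,r] − [p,r] + [p,q]. For instance
  ∂PRS = RS − PS + PR,
  ∂QRS = RS − QS + QR.
As a 6×4 matrix over Z this has rank 3, with invariant factors (1,1,1).

From H_k ≅ ker(∂_k) / im(∂_{k+1}) we obtain:

  H_0: rank C_0 − rank ∂_1 = 4 − 3 = 1, and the invariant factors of ∂_1 are all 1, so H_0 ≅ Z.
  H_1: rank ker ∂_1 − rank ∂_2 = (6 − 3) − 3 = 0, and the invariant factors of ∂_2 are all 1, so H_1 ≅ 0.
  H_2: rank ker ∂_2 − rank ∂_3 = (4 − 3) − 0 = 1, and there is no ∂_3, so H_2 ≅ Z.

(K is a triangulation of the 2-sphere S^2.)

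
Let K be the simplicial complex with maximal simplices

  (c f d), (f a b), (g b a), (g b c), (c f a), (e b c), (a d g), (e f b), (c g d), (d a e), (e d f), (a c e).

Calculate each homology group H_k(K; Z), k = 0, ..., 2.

We work with the vertex ordering a < b < c < d < e < f < g. The simplices of K, each written with vertices in increasing order, are:

  0-simplices (7): a, b, c, d, e, f, g
  1-simplices (18): ab, ac, ad, ae, af, ag, bc, be, bf, bg, cd, ce, cf, cg, de, df, dg, ef
  2-simplices (12): abf, abg, ace, acf, ade, adg, bce, bcg, bef, cdf, cdg, def

giving chain groups C_0 ≅ Z^7, C_1 ≅ Z^18, C_2 ≅ Z^12.

Boundary ∂_1: C_1 → C_0 sends each edge [p,q] (with p < q) to q − p. For instance
  ∂bc = c − b.
This gives a 7×18 integer matrix of rank 6; reducing to Smith normal form yields diagonal entries (1,1,1,1,1,1).

The boundary map ∂_2: C_2 → C_1 sends each 2-simplex [p,q,r] to [q,r] − [p,r] + [p,q]. For instance
  ∂bef = ef − bf + be,
  ∂cdf = df − cf + cd.
The 18×12 boundary matrix has rank 12 and Smith normal form diag(1,1,1,1,1,1,1,1,1,1,1,2).

Now H_k = ker ∂_k / im ∂_{k+1}, so:

  H_0: rank C_0 − rank ∂_1 = 7 − 6 = 1, and the invariant factors of ∂_1 are all 1, so H_0 ≅ Z.
  H_1: rank ker ∂_1 − rank ∂_2 = (18 − 6) − 12 = 0, and ∂_2 has invariant factor 2 > 1, so H_1 ≅ Z/2.
  H_2: rank ker ∂_2 − rank ∂_3 = (12 − 12) − 0 = 0, and there is no ∂_3, so H_2 ≅ 0.

(K is a triangulation of the real projective plane RP^2.)

H_0 = Z,  H_1 = Z/2,  H_2 = 0.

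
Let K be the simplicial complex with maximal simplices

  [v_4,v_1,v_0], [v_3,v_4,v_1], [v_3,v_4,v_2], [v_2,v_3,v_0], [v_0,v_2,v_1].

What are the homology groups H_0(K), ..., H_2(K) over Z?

H_0 ≅ Z,  H_1 ≅ Z,  H_2 = 0.

Fix the vertex order v_0 < v_1 < v_2 < v_3 < v_4 and write every simplex with vertices in increasing order. Then dim K = 2 and the simplices of K are:

  0-simplices (5): [v_0], [v_1], [v_2], [v_3], [v_4]
  1-simplices (10): [v_0,v_1], [v_0,v_2], [v_0,v_3], [v_0,v_4], [v_1,v_2], [v_1,v_3], [v_1,v_4], [v_2,v_3], [v_2,v_4], [v_3,v_4]
  2-simplices (5): [v_0,v_1,v_2], [v_0,v_1,v_4], [v_0,v_2,v_3], [v_1,v_3,v_4], [v_2,v_3,v_4]

so the chain groups are C_0 ≅ Z^5, C_1 ≅ Z^10, C_2 ≅ Z^5.

The boundary map ∂_1: C_1 → C_0 sends each edge [p,q] (with p < q) to q − p.
The 5×10 boundary matrix has rank 4 and Smith normal form diag(1,1,1,1).

Boundary ∂_2: C_2 → C_1 maps a triangle to the signed sum of its edges. For instance
  ∂[v_2,v_3,v_4] = [v_3,v_4] − [v_2,v_4] + [v_2,v_3],
  ∂[v_1,v_3,v_4] = [v_3,v_4] − [v_1,v_4] + [v_1,v_3].
The resulting 10×5 matrix has rank 5, and its Smith normal form has invariant factors (1,1,1,1,1).

Now H_k = ker ∂_k / im ∂_{k+1}, so:

  H_0: rank C_0 − rank ∂_1 = 5 − 4 = 1, and the invariant factors of ∂_1 are all 1, so H_0 = Z.
  H_1: rank ker ∂_1 − rank ∂_2 = (10 − 4) − 5 = 1, and the invariant factors of ∂_2 are all 1, so H_1 = Z.
  H_2: rank ker ∂_2 − rank ∂_3 = (5 − 5) − 0 = 0, and there is no ∂_3, so H_2 = 0.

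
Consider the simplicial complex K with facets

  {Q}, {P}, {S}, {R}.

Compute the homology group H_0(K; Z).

We work with the vertex ordering P < Q < R < S. The simplices of K, each written with vertices in increasing order, are:

  0-simplices (4): P, Q, R, S

Hence C_0 ≅ Z^4.

Computing H_k = (kernel of ∂_k) / (image of ∂_{k+1}):

  H_0: rank C_0 − rank ∂_1 = 4 − 0 = 4, and there is no ∂_1, so H_0 ≅ Z^4.

(K is a triangulation of a set of 4 points.)

H_0 = Z^4.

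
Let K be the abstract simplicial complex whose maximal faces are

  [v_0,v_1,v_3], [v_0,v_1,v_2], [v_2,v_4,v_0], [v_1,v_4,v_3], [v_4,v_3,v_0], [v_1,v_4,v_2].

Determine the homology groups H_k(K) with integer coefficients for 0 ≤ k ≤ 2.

H_0 ≅ Z,  H_1 = 0,  H_2 ≅ Z.

K has 5 vertices, 9 edges, 6 triangles.
rank ∂_0 = 0, rank ∂_1 = 4 ⇒ b_0 = 5 − 0 − 4 = 1; all invariant factors of ∂_1 are 1 so no torsion. So H_0 ≅ Z.
rank ∂_1 = 4, rank ∂_2 = 5 ⇒ b_1 = 9 − 4 − 5 = 0; all invariant factors of ∂_2 are 1 so no torsion. So H_1 ≅ 0.
rank ∂_2 = 5, rank ∂_3 = 0 ⇒ b_2 = 6 − 5 − 0 = 1. So H_2 ≅ Z.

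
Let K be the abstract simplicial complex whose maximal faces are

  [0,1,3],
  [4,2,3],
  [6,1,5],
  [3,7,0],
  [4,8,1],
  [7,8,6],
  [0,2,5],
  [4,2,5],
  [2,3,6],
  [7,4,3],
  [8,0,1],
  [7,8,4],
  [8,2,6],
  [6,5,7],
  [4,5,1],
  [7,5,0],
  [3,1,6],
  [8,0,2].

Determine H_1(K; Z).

H_1 ≅ Z^2.

Fix the vertex order 0 < 1 < 2 < 3 < 4 < 5 < 6 < 7 < 8 and write every simplex with vertices in increasing order. Then dim K = 2 and the simplices of K are:

  0-simplices (9): [0], [1], [2], [3], [4], [5], [6], [7], [8]
  1-simplices (27): (27 of them)
  2-simplices (18): [0,1,3], [0,1,8], [0,2,5], [0,2,8], [0,3,7], [0,5,7], [1,3,6], [1,4,5], [1,4,8], [1,5,6], [2,3,4], [2,3,6], [2,4,5], [2,6,8], [3,4,7], [4,7,8], [5,6,7], [6,7,8]

giving chain groups C_0 ≅ Z^9, C_1 ≅ Z^27, C_2 ≅ Z^18.

The boundary map ∂_1: C_1 → C_0 maps an edge to its endpoints' difference, ∂[p,q] = q − p.
The 9×27 boundary matrix has rank 8 and Smith normal form diag(1,1,1,1,1,1,1,1).

∂_2: C_2 → C_1 maps a triangle to the signed sum of its edges. For instance
  ∂[0,2,5] = [2,5] − [0,5] + [0,2],
  ∂[3,4,7] = [4,7] − [3,7] + [3,4].
The 27×18 boundary matrix has rank 17 and Smith normal form diag(1,1,1,1,1,1,1,1,1,1,1,1,1,1,1,1,1).

Reading off H_k = ker ∂_k / im ∂_{k+1}:

  H_1: rank ker ∂_1 − rank ∂_2 = (27 − 8) − 17 = 2, and the invariant factors of ∂_2 are all 1, so H_1 = Z^2.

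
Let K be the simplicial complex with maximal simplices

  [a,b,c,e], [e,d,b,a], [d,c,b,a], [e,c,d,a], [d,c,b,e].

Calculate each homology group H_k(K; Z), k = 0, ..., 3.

H_0 ≅ Z,  H_1 = 0,  H_2 = 0,  H_3 ≅ Z.

Order the vertices as a < b < c < d < e. Listing each simplex with vertices in this order, K has dimension 3 with simplices:

  0-simplices (5): a, b, c, d, e
  1-simplices (10): ab, ac, ad, ae, bc, bd, be, cd, ce, de
  2-simplices (10): abc, abd, abe, acd, ace, ade, bcd, bce, bde, cde
  3-simplices (5): abcd, abce, abde, acde, bcde

Hence C_0 ≅ Z^5, C_1 ≅ Z^10, C_2 ≅ Z^10, C_3 ≅ Z^5.

The boundary map ∂_1: C_1 → C_0 is given by ∂[p,q] = [q] − [p]. For instance
  ∂ab = b − a.
As a 5×10 matrix over Z this has rank 4, with invariant factors (1,1,1,1).

Boundary ∂_2: C_2 → C_1 sends each 2-simplex [p,q,r] to [q,r] − [p,r] + [p,q]. For instance
  ∂bce = ce − be + bc,
  ∂abd = bd − ad + ab.
The resulting 10×10 matrix has rank 6, and its Smith normal form has invariant factors (1,1,1,1,1,1).

The boundary map ∂_3: C_3 → C_2 sends each 3-simplex σ to the alternating sum Σ_i (−1)^i (σ with its i-th vertex removed). For instance
  ∂abce = bce − ace + abe − abc,
  ∂abcd = bcd − acd + abd − abc.
The resulting 10×5 matrix has rank 4, and its Smith normal form has invariant factors (1,1,1,1).

Now H_k = ker ∂_k / im ∂_{k+1}, so:

  H_0: rank C_0 − rank ∂_1 = 5 − 4 = 1, and the invariant factors of ∂_1 are all 1, so H_0 ≅ Z.
  H_1: rank ker ∂_1 − rank ∂_2 = (10 − 4) − 6 = 0, and the invariant factors of ∂_2 are all 1, so H_1 ≅ 0.
  H_2: rank ker ∂_2 − rank ∂_3 = (10 − 6) − 4 = 0, and the invariant factors of ∂_3 are all 1, so H_2 ≅ 0.
  H_3: rank ker ∂_3 − rank ∂_4 = (5 − 4) − 0 = 1, and there is no ∂_4, so H_3 ≅ Z.

As a check, the Euler characteristic is 5 − 10 + 10 − 5 = 0, which agrees with 1 − 0 + 0 − 1 = 0.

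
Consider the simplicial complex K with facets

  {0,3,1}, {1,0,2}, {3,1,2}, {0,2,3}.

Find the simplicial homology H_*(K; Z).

Order the vertices as 0 < 1 < 2 < 3. Listing each simplex with vertices in this order, K has dimension 2 with simplices:

  0-simplices (4): [0], [1], [2], [3]
  1-simplices (6): [0,1], [0,2], [0,3], [1,2], [1,3], [2,3]
  2-simplices (4): [0,1,2], [0,1,3], [0,2,3], [1,2,3]

so the chain groups are C_0 ≅ Z^4, C_1 ≅ Z^6, C_2 ≅ Z^4.

The boundary map ∂_1: C_1 → C_0 maps an edge to its endpoints' difference, ∂[p,q] = q − p. For instance
  ∂[0,1] = [1] − [0].
The 4×6 boundary matrix has rank 3 and Smith normal form diag(1,1,1).

Boundary ∂_2: C_2 → C_1 acts by ∂[p,q,r] = [q,r] − [p,r] + [p,q]. For instance
  ∂[0,1,3] = [1,3] − [0,3] + [0,1],
  ∂[0,2,3] = [2,3] − [0,3] + [0,2].
As a 6×4 matrix over Z this has rank 3, with invariant factors (1,1,1).

From H_k ≅ ker(∂_k) / im(∂_{k+1}) we obtain:

  H_0: rank C_0 − rank ∂_1 = 4 − 3 = 1, and the invariant factors of ∂_1 are all 1, so H_0 = Z.
  H_1: rank ker ∂_1 − rank ∂_2 = (6 − 3) − 3 = 0, and the invariant factors of ∂_2 are all 1, so H_1 = 0.
  H_2: rank ker ∂_2 − rank ∂_3 = (4 − 3) − 0 = 1, and there is no ∂_3, so H_2 = Z.

H_0 = Z,  H_1 = 0,  H_2 = Z.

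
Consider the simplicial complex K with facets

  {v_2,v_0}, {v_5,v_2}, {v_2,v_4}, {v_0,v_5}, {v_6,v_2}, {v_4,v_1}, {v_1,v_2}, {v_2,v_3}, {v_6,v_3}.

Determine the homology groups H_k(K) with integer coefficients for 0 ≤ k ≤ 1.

H_0 = Z,  H_1 = Z^3.

K has 7 vertices, 9 edges.
rank ∂_0 = 0, rank ∂_1 = 6 ⇒ b_0 = 7 − 0 − 6 = 1; all invariant factors of ∂_1 are 1 so no torsion. So H_0 = Z.
rank ∂_1 = 6, rank ∂_2 = 0 ⇒ b_1 = 9 − 6 − 0 = 3. So H_1 = Z^3.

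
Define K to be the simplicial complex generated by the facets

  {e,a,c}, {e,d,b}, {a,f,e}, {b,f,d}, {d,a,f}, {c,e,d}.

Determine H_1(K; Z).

H_1 = Z.

Fix the vertex order a < b < c < d < e < f and write every simplex with vertices in increasing order. Then dim K = 2 and the simplices of K are:

  0-simplices (6): a, b, c, d, e, f
  1-simplices (12): ac, ad, ae, af, bd, be, bf, cd, ce, de, df, ef
  2-simplices (6): ace, adf, aef, bde, bdf, cde

so the chain groups are C_0 ≅ Z^6, C_1 ≅ Z^12, C_2 ≅ Z^6.

Boundary ∂_1: C_1 → C_0 is given by ∂[p,q] = [q] − [p].
The resulting 6×12 matrix has rank 5, and its Smith normal form has invariant factors (1,1,1,1,1).

Boundary ∂_2: C_2 → C_1 maps a triangle to the signed sum of its edges. For instance
  ∂ace = ce − ae + ac,
  ∂cde = de − ce + cd.
As a 12×6 matrix over Z this has rank 6, with invariant factors (1,1,1,1,1,1).

Computing H_k = (kernel of ∂_k) / (image of ∂_{k+1}):

  H_1: rank ker ∂_1 − rank ∂_2 = (12 − 5) − 6 = 1, and the invariant factors of ∂_2 are all 1, so H_1 ≅ Z.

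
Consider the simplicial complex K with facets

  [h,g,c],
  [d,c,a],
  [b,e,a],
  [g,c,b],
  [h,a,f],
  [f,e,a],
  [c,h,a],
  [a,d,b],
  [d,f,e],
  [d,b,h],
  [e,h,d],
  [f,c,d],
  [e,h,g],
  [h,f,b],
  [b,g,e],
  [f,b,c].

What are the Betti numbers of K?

b_0 = 1, b_1 = 2, b_2 = 1.

Order the vertices as a < b < c < d < e < f < g < h. Listing each simplex with vertices in this order, K has dimension 2 with simplices:

  0-simplices (8): a, b, c, d, e, f, g, h
  1-simplices (24): ab, ac, ad, ae, af, ah, bc, bd, be, bf, bg, bh, cd, cf, cg, ch, de, df, dh, ef, eg, eh, fh, gh
  2-simplices (16): abd, abe, acd, ach, aef, afh, bcf, bcg, bdh, beg, bfh, cdf, cgh, def, deh, egh

giving chain groups C_0 ≅ Z^8, C_1 ≅ Z^24, C_2 ≅ Z^16.

Boundary ∂_1: C_1 → C_0 sends each edge [p,q] (with p < q) to q − p.
The resulting 8×24 matrix has rank 7, and its Smith normal form has invariant factors (1,1,1,1,1,1,1).

The boundary map ∂_2: C_2 → C_1 maps a triangle to the signed sum of its edges. For instance
  ∂egh = gh − eh + eg,
  ∂aef = ef − af + ae.
The 24×16 boundary matrix has rank 15 and Smith normal form diag(1,1,1,1,1,1,1,1,1,1,1,1,1,1,1).

Computing H_k = (kernel of ∂_k) / (image of ∂_{k+1}):

  H_0: rank C_0 − rank ∂_1 = 8 − 7 = 1, and the invariant factors of ∂_1 are all 1, so H_0 ≅ Z.
  H_1: rank ker ∂_1 − rank ∂_2 = (24 − 7) − 15 = 2, and the invariant factors of ∂_2 are all 1, so H_1 ≅ Z^2.
  H_2: rank ker ∂_2 − rank ∂_3 = (16 − 15) − 0 = 1, and there is no ∂_3, so H_2 ≅ Z.

Hence the Betti numbers are b_0 = 1, b_1 = 2, b_2 = 1.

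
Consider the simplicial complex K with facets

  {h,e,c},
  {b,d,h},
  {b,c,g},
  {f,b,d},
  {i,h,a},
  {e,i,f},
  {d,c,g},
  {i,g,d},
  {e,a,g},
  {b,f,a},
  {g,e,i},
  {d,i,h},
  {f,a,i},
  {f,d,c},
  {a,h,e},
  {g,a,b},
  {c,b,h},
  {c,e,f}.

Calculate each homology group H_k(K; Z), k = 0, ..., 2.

Take the total order a < b < c < d < e < f < g < h < i on the vertex set. Then K (dimension 2) consists of the simplices:

  0-simplices (9): a, b, c, d, e, f, g, h, i
  1-simplices (27): ab, ae, af, ag, ah, ai, bc, bd, bf, bg, bh, cd, ce, cf, cg, ch, df, dg, dh, di, ef, eg, eh, ei, fi, gi, hi
  2-simplices (18): abf, abg, aeg, aeh, afi, ahi, bcg, bch, bdf, bdh, cdf, cdg, cef, ceh, dgi, dhi, efi, egi

Hence C_0 ≅ Z^9, C_1 ≅ Z^27, C_2 ≅ Z^18.

The boundary map ∂_1: C_1 → C_0 sends each edge [p,q] (with p < q) to q − p. For instance
  ∂ah = h − a.
The 9×27 boundary matrix has rank 8 and Smith normal form diag(1,1,1,1,1,1,1,1).

∂_2: C_2 → C_1 sends each 2-simplex [p,q,r] to [q,r] − [p,r] + [p,q]. For instance
  ∂ahi = hi − ai + ah,
  ∂egi = gi − ei + eg.
As a 27×18 matrix over Z this has rank 18, with invariant factors (1,1,1,1,1,1,1,1,1,1,1,1,1,1,1,1,1,2).

Computing H_k = (kernel of ∂_k) / (image of ∂_{k+1}):

  H_0: rank C_0 − rank ∂_1 = 9 − 8 = 1, and the invariant factors of ∂_1 are all 1, so H_0 ≅ Z.
  H_1: rank ker ∂_1 − rank ∂_2 = (27 − 8) − 18 = 1, and ∂_2 has invariant factor 2 > 1, so H_1 ≅ Z ⊕ Z/2.
  H_2: rank ker ∂_2 − rank ∂_3 = (18 − 18) − 0 = 0, and there is no ∂_3, so H_2 ≅ 0.

(K is a triangulation of the Klein bottle.)

H_0 ≅ Z,  H_1 ≅ Z ⊕ Z/2,  H_2 = 0.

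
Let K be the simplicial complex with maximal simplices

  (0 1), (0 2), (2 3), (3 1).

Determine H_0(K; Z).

Fix the vertex order 0 < 1 < 2 < 3 and write every simplex with vertices in increasing order. Then dim K = 1 and the simplices of K are:

  0-simplices (4): [0], [1], [2], [3]
  1-simplices (4): [0,1], [0,2], [1,3], [2,3]

giving chain groups C_0 ≅ Z^4, C_1 ≅ Z^4.

The boundary map ∂_1: C_1 → C_0 maps an edge to its endpoints' difference, ∂[p,q] = q − p. For instance
  ∂[2,3] = [3] − [2].
The 4×4 boundary matrix has rank 3 and Smith normal form diag(1,1,1).

Reading off H_k = ker ∂_k / im ∂_{k+1}:

  H_0: rank C_0 − rank ∂_1 = 4 − 3 = 1, and the invariant factors of ∂_1 are all 1, so H_0 = Z.

H_0 = Z.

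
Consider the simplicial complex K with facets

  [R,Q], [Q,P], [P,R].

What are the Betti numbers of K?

b_0 = 1, b_1 = 1.

Order the vertices as P < Q < R. Listing each simplex with vertices in this order, K has dimension 1 with simplices:

  0-simplices (3): P, Q, R
  1-simplices (3): PQ, PR, QR

so the chain groups are C_0 ≅ Z^3, C_1 ≅ Z^3.

∂_1: C_1 → C_0 is given by ∂[p,q] = [q] − [p]. For instance
  ∂PR = R − P.
The resulting 3×3 matrix has rank 2, and its Smith normal form has invariant factors (1,1).

Computing H_k = (kernel of ∂_k) / (image of ∂_{k+1}):

  H_0: rank C_0 − rank ∂_1 = 3 − 2 = 1, and the invariant factors of ∂_1 are all 1, so H_0 = Z.
  H_1: rank ker ∂_1 − rank ∂_2 = (3 − 2) − 0 = 1, and there is no ∂_2, so H_1 = Z.

(K is a triangulation of the circle S^1.)

Hence the Betti numbers are b_0 = 1, b_1 = 1.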